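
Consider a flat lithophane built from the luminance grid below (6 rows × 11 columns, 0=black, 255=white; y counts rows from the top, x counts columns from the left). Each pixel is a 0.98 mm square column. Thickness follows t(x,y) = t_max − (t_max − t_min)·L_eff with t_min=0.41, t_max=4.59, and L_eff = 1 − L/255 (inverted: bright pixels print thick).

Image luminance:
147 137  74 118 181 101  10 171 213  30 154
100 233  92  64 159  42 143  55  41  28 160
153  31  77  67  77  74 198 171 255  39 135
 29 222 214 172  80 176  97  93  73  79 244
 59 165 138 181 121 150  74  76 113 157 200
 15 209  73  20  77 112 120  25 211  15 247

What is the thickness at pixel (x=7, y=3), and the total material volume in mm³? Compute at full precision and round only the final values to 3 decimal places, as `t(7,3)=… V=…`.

span = t_max - t_min = 4.59 - 0.41 = 4.180
L(7,3) = 93, L_eff = 1 - 93/255 = 0.635294 (inverted)
t(7,3) = 4.59 - 4.180·0.635294 = 1.934
Σt over all 6·11 pixels = 328053/2125 ≈ 154.3778824
V = pitch²·Σt = 0.98²·328053/2125 = 148.265

t(7,3)=1.934 V=148.265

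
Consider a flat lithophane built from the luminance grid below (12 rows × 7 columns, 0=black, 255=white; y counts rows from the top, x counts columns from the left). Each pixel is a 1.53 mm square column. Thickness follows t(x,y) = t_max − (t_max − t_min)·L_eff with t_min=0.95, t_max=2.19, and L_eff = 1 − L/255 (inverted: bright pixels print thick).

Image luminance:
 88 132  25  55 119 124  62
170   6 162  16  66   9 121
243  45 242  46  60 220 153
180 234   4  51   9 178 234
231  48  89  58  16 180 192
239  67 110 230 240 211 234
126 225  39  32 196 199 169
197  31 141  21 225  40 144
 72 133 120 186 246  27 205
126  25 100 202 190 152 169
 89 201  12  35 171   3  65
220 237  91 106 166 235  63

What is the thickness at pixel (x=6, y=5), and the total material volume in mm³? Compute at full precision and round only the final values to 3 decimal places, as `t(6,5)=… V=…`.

span = t_max - t_min = 2.19 - 0.95 = 1.240
L(6,5) = 234, L_eff = 1 - 234/255 = 0.082353 (inverted)
t(6,5) = 2.19 - 1.240·0.082353 = 2.088
Σt over all 12·7 pixels = 838286/6375 ≈ 131.4958431
V = pitch²·Σt = 1.53²·838286/6375 = 307.819

t(6,5)=2.088 V=307.819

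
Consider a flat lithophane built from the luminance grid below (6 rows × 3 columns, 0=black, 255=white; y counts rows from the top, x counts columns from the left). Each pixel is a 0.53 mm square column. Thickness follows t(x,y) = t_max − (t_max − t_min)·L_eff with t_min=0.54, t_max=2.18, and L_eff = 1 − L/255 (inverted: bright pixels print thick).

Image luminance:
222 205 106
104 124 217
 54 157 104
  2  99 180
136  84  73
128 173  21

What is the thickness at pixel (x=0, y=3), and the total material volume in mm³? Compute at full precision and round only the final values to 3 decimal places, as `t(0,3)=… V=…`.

t(0,3)=0.553 V=6.685

span = t_max - t_min = 2.18 - 0.54 = 1.640
L(0,3) = 2, L_eff = 1 - 2/255 = 0.992157 (inverted)
t(0,3) = 2.18 - 1.640·0.992157 = 0.553
Σt over all 6·3 pixels = 151714/6375 ≈ 23.7982745
V = pitch²·Σt = 0.53²·151714/6375 = 6.685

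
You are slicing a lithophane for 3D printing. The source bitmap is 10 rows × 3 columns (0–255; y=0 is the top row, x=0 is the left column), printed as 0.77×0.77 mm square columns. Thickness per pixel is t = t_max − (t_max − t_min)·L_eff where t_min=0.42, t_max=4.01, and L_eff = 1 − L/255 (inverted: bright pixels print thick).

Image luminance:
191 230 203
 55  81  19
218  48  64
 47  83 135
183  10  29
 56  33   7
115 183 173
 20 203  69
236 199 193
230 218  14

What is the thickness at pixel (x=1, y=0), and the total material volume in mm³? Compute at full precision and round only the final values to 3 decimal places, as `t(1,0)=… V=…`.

t(1,0)=3.658 V=37.061

span = t_max - t_min = 4.01 - 0.42 = 3.590
L(1,0) = 230, L_eff = 1 - 230/255 = 0.098039 (inverted)
t(1,0) = 4.01 - 3.590·0.098039 = 3.658
Σt over all 10·3 pixels = 318791/5100 ≈ 62.5080392
V = pitch²·Σt = 0.77²·318791/5100 = 37.061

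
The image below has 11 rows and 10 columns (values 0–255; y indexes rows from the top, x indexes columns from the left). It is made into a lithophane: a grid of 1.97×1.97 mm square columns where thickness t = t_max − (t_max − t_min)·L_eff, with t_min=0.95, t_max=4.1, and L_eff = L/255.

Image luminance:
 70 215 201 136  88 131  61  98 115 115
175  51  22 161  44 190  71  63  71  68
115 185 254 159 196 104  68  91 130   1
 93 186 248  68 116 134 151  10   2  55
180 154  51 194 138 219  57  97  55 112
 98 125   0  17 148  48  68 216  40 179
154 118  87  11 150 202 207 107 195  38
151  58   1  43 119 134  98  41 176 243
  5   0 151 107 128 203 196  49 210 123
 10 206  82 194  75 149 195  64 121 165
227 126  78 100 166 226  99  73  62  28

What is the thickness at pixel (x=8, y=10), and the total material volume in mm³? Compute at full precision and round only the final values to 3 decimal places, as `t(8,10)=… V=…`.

t(8,10)=3.334 V=1143.407

span = t_max - t_min = 4.1 - 0.95 = 3.150
L(8,10) = 62, L_eff = 62/255 = 0.243137
t(8,10) = 4.1 - 3.150·0.243137 = 3.334
Σt over all 11·10 pixels = 500861/1700 ≈ 294.6241176
V = pitch²·Σt = 1.97²·500861/1700 = 1143.407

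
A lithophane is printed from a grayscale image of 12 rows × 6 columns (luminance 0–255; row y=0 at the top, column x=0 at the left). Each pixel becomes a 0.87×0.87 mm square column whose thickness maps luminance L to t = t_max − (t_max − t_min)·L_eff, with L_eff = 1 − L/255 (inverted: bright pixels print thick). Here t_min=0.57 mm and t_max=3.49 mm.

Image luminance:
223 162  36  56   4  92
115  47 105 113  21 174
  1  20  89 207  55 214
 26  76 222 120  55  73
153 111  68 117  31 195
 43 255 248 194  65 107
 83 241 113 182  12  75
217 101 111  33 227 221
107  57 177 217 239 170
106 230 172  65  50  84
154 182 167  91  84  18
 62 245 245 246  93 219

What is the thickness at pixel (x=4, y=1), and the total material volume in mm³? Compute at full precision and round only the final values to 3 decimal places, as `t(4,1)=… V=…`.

span = t_max - t_min = 3.49 - 0.57 = 2.920
L(4,1) = 21, L_eff = 1 - 21/255 = 0.917647 (inverted)
t(4,1) = 3.49 - 2.920·0.917647 = 0.810
Σt over all 12·6 pixels = 917827/6375 ≈ 143.9728627
V = pitch²·Σt = 0.87²·917827/6375 = 108.973

t(4,1)=0.810 V=108.973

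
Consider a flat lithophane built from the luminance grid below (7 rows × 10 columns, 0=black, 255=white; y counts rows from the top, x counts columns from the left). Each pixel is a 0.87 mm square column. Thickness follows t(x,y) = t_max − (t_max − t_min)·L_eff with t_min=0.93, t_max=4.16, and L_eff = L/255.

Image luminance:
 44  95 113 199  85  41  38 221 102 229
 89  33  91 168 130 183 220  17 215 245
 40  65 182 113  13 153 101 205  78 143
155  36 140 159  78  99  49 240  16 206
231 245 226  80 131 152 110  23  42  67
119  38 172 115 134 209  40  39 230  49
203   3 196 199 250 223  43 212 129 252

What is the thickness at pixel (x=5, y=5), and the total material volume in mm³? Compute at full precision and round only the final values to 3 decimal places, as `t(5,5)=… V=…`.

span = t_max - t_min = 4.16 - 0.93 = 3.230
L(5,5) = 209, L_eff = 209/255 = 0.819608
t(5,5) = 4.16 - 3.230·0.819608 = 1.513
Σt over all 7·10 pixels = 177.314
V = pitch²·Σt = 0.87²·177.314 = 134.209

t(5,5)=1.513 V=134.209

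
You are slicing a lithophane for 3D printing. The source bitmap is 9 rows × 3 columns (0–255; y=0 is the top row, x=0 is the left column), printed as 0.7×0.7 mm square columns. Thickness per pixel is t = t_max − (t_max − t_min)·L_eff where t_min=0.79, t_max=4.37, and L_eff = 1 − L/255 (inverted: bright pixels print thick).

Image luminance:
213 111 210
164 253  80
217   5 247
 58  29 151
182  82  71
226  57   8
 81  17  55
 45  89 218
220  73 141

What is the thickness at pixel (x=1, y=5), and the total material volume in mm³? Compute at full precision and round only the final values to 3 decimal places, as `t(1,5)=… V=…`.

span = t_max - t_min = 4.37 - 0.79 = 3.580
L(1,5) = 57, L_eff = 1 - 57/255 = 0.776471 (inverted)
t(1,5) = 4.37 - 3.580·0.776471 = 1.590
Σt over all 9·3 pixels = 575463/8500 ≈ 67.7015294
V = pitch²·Σt = 0.7²·575463/8500 = 33.174

t(1,5)=1.590 V=33.174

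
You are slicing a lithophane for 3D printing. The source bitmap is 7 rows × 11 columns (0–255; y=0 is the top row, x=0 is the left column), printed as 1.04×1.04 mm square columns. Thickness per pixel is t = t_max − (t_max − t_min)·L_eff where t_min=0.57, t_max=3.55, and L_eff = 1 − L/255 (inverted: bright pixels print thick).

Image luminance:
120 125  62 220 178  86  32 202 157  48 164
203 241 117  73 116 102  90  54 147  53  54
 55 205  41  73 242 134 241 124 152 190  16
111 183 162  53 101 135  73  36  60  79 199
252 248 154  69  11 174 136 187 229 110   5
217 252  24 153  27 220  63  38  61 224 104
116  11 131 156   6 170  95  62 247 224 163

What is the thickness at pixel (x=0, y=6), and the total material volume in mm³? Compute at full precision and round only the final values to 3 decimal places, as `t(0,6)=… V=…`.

span = t_max - t_min = 3.55 - 0.57 = 2.980
L(0,6) = 116, L_eff = 1 - 116/255 = 0.545098 (inverted)
t(0,6) = 3.55 - 2.980·0.545098 = 1.926
Σt over all 7·11 pixels = 1331433/8500 ≈ 156.6391765
V = pitch²·Σt = 1.04²·1331433/8500 = 169.421

t(0,6)=1.926 V=169.421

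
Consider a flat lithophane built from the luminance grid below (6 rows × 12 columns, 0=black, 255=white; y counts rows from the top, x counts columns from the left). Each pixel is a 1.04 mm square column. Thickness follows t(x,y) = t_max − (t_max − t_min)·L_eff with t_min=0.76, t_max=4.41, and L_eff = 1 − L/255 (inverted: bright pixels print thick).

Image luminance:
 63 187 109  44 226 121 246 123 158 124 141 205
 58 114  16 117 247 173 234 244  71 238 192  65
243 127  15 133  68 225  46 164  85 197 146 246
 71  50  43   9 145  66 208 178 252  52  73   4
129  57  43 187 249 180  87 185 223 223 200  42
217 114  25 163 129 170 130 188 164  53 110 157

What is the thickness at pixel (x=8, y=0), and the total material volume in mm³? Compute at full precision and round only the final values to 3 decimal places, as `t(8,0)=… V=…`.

t(8,0)=3.022 V=210.705

span = t_max - t_min = 4.41 - 0.76 = 3.650
L(8,0) = 158, L_eff = 1 - 158/255 = 0.380392 (inverted)
t(8,0) = 4.41 - 3.650·0.380392 = 3.022
Σt over all 6·12 pixels = 993523/5100 ≈ 194.8084314
V = pitch²·Σt = 1.04²·993523/5100 = 210.705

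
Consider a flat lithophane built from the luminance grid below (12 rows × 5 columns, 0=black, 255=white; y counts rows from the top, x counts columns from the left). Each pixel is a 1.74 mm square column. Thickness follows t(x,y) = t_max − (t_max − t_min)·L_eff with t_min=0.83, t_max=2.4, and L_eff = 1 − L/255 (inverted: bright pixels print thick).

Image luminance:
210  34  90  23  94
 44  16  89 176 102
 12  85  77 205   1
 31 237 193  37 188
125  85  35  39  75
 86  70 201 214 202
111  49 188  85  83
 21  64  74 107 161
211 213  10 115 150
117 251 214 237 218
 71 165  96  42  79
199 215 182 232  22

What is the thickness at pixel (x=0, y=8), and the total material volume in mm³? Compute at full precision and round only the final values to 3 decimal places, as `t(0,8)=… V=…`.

t(0,8)=2.129 V=282.339

span = t_max - t_min = 2.4 - 0.83 = 1.570
L(0,8) = 211, L_eff = 1 - 211/255 = 0.172549 (inverted)
t(0,8) = 2.4 - 1.570·0.172549 = 2.129
Σt over all 12·5 pixels = 1189003/12750 ≈ 93.2551373
V = pitch²·Σt = 1.74²·1189003/12750 = 282.339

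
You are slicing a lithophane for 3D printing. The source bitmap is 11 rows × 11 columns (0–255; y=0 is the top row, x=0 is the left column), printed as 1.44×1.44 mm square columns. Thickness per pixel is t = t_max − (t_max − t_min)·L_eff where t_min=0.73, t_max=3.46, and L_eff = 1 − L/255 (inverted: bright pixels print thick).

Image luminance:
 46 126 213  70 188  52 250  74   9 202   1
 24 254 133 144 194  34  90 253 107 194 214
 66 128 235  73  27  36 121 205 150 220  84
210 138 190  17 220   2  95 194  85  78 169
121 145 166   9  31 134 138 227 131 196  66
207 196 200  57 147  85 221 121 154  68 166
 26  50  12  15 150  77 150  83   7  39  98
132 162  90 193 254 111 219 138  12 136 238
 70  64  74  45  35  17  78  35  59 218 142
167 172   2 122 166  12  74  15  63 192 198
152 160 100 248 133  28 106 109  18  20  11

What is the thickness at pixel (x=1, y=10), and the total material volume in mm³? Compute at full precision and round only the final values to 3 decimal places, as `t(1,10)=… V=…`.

t(1,10)=2.443 V=496.133

span = t_max - t_min = 3.46 - 0.73 = 2.730
L(1,10) = 160, L_eff = 1 - 160/255 = 0.372549 (inverted)
t(1,10) = 3.46 - 2.730·0.372549 = 2.443
Σt over all 11·11 pixels = 2033723/8500 ≈ 239.2615294
V = pitch²·Σt = 1.44²·2033723/8500 = 496.133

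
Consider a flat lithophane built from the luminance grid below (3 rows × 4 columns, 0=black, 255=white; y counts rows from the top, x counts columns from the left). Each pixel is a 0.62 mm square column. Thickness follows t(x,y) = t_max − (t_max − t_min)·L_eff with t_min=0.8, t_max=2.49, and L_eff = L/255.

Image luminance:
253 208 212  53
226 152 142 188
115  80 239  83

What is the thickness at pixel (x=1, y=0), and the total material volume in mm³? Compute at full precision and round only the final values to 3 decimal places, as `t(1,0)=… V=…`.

t(1,0)=1.111 V=6.516

span = t_max - t_min = 2.49 - 0.8 = 1.690
L(1,0) = 208, L_eff = 208/255 = 0.815686
t(1,0) = 2.49 - 1.690·0.815686 = 1.111
Σt over all 3·4 pixels = 432221/25500 ≈ 16.9498431
V = pitch²·Σt = 0.62²·432221/25500 = 6.516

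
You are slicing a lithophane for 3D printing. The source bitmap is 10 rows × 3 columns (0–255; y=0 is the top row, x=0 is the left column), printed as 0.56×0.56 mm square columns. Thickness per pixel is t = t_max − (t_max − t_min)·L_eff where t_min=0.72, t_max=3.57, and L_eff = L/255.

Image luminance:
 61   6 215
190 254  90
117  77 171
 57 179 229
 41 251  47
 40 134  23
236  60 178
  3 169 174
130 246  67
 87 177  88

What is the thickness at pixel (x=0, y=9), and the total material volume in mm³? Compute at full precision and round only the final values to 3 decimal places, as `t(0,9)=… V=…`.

span = t_max - t_min = 3.57 - 0.72 = 2.850
L(0,9) = 87, L_eff = 87/255 = 0.341176
t(0,9) = 3.57 - 2.850·0.341176 = 2.598
Σt over all 10·3 pixels = 109927/1700 ≈ 64.6629412
V = pitch²·Σt = 0.56²·109927/1700 = 20.278

t(0,9)=2.598 V=20.278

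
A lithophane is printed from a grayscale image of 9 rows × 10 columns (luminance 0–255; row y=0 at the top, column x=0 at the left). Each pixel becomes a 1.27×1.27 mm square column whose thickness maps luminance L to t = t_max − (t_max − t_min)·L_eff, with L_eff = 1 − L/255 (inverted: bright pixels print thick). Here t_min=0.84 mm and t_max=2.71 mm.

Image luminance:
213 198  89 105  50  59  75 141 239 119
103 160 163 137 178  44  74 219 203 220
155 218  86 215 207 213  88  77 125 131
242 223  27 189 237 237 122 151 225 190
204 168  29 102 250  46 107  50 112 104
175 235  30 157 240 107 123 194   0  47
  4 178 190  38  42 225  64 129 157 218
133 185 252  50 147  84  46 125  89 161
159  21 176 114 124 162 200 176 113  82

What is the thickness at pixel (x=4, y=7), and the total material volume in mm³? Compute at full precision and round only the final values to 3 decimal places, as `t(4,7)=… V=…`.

t(4,7)=1.918 V=269.441

span = t_max - t_min = 2.71 - 0.84 = 1.870
L(4,7) = 147, L_eff = 1 - 147/255 = 0.423529 (inverted)
t(4,7) = 2.71 - 1.870·0.423529 = 1.918
Σt over all 9·10 pixels = 167.054
V = pitch²·Σt = 1.27²·167.054 = 269.441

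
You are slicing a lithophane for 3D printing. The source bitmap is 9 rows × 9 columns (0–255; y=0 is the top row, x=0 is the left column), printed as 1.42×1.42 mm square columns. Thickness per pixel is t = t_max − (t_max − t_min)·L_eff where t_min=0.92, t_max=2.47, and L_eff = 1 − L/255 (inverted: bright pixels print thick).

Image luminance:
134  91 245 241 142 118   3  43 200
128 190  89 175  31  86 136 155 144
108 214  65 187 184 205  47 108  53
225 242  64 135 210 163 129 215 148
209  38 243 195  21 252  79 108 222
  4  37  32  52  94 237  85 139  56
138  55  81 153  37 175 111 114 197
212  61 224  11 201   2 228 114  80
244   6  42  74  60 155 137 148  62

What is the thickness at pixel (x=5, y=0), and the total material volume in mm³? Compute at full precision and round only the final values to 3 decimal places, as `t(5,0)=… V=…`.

t(5,0)=1.637 V=276.235

span = t_max - t_min = 2.47 - 0.92 = 1.550
L(5,0) = 118, L_eff = 1 - 118/255 = 0.537255 (inverted)
t(5,0) = 2.47 - 1.550·0.537255 = 1.637
Σt over all 9·9 pixels = 23289/170 ≈ 136.9941176
V = pitch²·Σt = 1.42²·23289/170 = 276.235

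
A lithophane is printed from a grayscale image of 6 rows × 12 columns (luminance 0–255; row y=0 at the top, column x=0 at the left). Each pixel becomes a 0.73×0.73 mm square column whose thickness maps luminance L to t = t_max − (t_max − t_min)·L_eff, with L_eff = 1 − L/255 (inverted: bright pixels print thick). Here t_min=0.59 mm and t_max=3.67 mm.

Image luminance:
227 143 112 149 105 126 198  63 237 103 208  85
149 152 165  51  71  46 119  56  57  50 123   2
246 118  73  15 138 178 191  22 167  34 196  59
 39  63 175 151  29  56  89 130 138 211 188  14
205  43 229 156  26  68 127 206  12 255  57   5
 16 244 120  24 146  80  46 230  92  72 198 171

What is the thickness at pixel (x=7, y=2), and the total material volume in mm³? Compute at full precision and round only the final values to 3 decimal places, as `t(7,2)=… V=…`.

span = t_max - t_min = 3.67 - 0.59 = 3.080
L(7,2) = 22, L_eff = 1 - 22/255 = 0.913725 (inverted)
t(7,2) = 3.67 - 3.080·0.913725 = 0.856
Σt over all 6·12 pixels = 7307/51 ≈ 143.2745098
V = pitch²·Σt = 0.73²·7307/51 = 76.351

t(7,2)=0.856 V=76.351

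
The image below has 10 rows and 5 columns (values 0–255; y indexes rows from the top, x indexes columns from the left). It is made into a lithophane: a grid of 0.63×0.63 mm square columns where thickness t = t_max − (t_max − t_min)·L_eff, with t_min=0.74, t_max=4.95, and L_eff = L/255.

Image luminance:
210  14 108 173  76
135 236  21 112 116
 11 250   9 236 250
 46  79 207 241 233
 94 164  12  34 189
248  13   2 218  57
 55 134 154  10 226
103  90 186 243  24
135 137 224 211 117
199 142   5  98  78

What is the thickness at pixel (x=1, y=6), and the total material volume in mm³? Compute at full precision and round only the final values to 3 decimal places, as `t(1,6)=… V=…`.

span = t_max - t_min = 4.95 - 0.74 = 4.210
L(1,6) = 134, L_eff = 134/255 = 0.525490
t(1,6) = 4.95 - 4.210·0.525490 = 2.738
Σt over all 10·5 pixels = 726317/5100 ≈ 142.4150980
V = pitch²·Σt = 0.63²·726317/5100 = 56.525

t(1,6)=2.738 V=56.525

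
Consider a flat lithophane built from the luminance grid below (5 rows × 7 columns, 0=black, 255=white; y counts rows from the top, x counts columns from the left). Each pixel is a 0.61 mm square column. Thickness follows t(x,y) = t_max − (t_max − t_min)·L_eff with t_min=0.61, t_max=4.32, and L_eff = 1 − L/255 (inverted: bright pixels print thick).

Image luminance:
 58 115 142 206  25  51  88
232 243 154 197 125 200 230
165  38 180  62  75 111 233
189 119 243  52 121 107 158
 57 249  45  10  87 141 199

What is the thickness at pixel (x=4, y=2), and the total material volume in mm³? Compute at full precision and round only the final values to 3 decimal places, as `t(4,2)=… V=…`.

span = t_max - t_min = 4.32 - 0.61 = 3.710
L(4,2) = 75, L_eff = 1 - 75/255 = 0.705882 (inverted)
t(4,2) = 4.32 - 3.710·0.705882 = 1.701
Σt over all 5·7 pixels = 381787/4250 ≈ 89.8322353
V = pitch²·Σt = 0.61²·381787/4250 = 33.427

t(4,2)=1.701 V=33.427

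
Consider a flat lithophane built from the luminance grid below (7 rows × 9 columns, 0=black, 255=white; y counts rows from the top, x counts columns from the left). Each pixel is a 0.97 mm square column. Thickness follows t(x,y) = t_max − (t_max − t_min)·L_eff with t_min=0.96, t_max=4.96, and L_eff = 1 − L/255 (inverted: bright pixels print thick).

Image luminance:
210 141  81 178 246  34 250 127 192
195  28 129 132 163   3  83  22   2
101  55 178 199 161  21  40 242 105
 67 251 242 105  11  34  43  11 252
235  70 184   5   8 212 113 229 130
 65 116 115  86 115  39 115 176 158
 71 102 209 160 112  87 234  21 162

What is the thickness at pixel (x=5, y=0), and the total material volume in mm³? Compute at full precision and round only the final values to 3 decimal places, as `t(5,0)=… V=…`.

span = t_max - t_min = 4.96 - 0.96 = 4.000
L(5,0) = 34, L_eff = 1 - 34/255 = 0.866667 (inverted)
t(5,0) = 4.96 - 4.000·0.866667 = 1.493
Σt over all 7·9 pixels = 230372/1275 ≈ 180.6839216
V = pitch²·Σt = 0.97²·230372/1275 = 170.006

t(5,0)=1.493 V=170.006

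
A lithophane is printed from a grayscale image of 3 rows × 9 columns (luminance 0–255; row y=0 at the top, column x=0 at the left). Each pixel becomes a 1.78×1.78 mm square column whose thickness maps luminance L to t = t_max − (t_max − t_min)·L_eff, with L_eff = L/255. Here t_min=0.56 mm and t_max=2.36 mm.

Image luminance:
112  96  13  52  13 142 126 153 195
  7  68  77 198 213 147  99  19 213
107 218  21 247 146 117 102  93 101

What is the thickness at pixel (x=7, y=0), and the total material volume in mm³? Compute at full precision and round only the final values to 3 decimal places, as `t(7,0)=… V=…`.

span = t_max - t_min = 2.36 - 0.56 = 1.800
L(7,0) = 153, L_eff = 153/255 = 0.600000
t(7,0) = 2.36 - 1.800·0.600000 = 1.280
Σt over all 3·9 pixels = 17796/425 ≈ 41.8729412
V = pitch²·Σt = 1.78²·17796/425 = 132.670

t(7,0)=1.280 V=132.670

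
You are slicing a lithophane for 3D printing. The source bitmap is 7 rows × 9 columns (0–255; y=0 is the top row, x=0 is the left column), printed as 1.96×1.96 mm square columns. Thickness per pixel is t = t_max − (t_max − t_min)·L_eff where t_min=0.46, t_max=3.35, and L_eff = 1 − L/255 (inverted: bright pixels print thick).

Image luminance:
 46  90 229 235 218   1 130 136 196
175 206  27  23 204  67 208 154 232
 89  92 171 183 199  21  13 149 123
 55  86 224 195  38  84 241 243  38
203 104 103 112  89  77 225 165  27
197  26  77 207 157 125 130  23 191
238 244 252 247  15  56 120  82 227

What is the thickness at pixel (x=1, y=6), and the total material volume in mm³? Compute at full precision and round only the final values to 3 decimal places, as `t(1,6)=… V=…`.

t(1,6)=3.225 V=483.145

span = t_max - t_min = 3.35 - 0.46 = 2.890
L(1,6) = 244, L_eff = 1 - 244/255 = 0.043137 (inverted)
t(1,6) = 3.35 - 2.890·0.043137 = 3.225
Σt over all 7·9 pixels = 3773/30 ≈ 125.7666667
V = pitch²·Σt = 1.96²·3773/30 = 483.145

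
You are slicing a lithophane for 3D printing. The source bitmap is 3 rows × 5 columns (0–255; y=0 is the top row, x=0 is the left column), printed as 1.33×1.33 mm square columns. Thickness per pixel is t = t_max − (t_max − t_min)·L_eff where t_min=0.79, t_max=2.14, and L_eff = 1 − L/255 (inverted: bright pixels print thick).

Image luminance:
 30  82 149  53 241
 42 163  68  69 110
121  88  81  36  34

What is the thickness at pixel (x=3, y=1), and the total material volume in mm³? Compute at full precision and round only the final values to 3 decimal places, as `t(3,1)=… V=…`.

span = t_max - t_min = 2.14 - 0.79 = 1.350
L(3,1) = 69, L_eff = 1 - 69/255 = 0.729412 (inverted)
t(3,1) = 2.14 - 1.350·0.729412 = 1.155
Σt over all 3·5 pixels = 8112/425 ≈ 19.0870588
V = pitch²·Σt = 1.33²·8112/425 = 33.763

t(3,1)=1.155 V=33.763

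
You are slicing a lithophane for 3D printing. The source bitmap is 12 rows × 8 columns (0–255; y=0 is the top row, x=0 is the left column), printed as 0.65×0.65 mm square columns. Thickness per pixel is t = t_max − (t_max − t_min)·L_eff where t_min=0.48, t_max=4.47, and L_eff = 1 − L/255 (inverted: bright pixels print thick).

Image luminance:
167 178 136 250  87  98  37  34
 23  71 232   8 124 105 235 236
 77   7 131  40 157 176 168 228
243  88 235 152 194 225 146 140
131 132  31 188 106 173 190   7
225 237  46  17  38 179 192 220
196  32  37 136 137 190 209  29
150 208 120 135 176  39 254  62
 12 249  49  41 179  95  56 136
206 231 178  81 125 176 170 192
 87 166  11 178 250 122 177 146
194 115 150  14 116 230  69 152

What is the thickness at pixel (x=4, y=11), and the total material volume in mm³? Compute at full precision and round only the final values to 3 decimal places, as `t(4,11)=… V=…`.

span = t_max - t_min = 4.47 - 0.48 = 3.990
L(4,11) = 116, L_eff = 1 - 116/255 = 0.545098 (inverted)
t(4,11) = 4.47 - 3.990·0.545098 = 2.295
Σt over all 12·8 pixels = 2121079/8500 ≈ 249.5387059
V = pitch²·Σt = 0.65²·2121079/8500 = 105.430

t(4,11)=2.295 V=105.430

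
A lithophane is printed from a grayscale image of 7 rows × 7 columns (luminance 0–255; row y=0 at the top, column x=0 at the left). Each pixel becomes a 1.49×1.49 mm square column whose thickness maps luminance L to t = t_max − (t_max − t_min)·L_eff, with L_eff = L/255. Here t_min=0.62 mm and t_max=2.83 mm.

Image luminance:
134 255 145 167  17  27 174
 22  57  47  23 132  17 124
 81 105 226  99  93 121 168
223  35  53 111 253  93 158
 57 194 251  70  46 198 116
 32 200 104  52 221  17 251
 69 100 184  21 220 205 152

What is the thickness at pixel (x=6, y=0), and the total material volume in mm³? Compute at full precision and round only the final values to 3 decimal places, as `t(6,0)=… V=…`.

span = t_max - t_min = 2.83 - 0.62 = 2.210
L(6,0) = 174, L_eff = 174/255 = 0.682353
t(6,0) = 2.83 - 2.210·0.682353 = 1.322
Σt over all 7·7 pixels = 26209/300 ≈ 87.3633333
V = pitch²·Σt = 1.49²·26209/300 = 193.955

t(6,0)=1.322 V=193.955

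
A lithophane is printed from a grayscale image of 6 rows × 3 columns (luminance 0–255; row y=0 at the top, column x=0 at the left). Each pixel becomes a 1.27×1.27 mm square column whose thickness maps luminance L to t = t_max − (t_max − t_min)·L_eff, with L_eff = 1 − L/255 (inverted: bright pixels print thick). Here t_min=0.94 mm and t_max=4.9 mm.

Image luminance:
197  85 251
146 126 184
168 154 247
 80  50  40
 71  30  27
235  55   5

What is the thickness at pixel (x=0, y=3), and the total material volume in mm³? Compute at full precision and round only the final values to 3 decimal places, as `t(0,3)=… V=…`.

t(0,3)=2.182 V=81.167

span = t_max - t_min = 4.9 - 0.94 = 3.960
L(0,3) = 80, L_eff = 1 - 80/255 = 0.686275 (inverted)
t(0,3) = 4.9 - 3.960·0.686275 = 2.182
Σt over all 6·3 pixels = 106938/2125 ≈ 50.3237647
V = pitch²·Σt = 1.27²·106938/2125 = 81.167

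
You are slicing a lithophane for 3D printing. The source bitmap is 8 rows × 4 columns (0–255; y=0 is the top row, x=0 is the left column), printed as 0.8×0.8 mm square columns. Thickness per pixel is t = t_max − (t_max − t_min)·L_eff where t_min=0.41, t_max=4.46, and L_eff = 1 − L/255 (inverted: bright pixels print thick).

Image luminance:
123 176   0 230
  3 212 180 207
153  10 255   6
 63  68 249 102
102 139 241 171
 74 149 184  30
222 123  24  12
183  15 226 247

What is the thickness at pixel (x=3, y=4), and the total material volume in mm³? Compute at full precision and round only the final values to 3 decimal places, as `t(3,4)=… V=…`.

t(3,4)=3.126 V=50.875

span = t_max - t_min = 4.46 - 0.41 = 4.050
L(3,4) = 171, L_eff = 1 - 171/255 = 0.329412 (inverted)
t(3,4) = 4.46 - 4.050·0.329412 = 3.126
Σt over all 8·4 pixels = 135137/1700 ≈ 79.4923529
V = pitch²·Σt = 0.8²·135137/1700 = 50.875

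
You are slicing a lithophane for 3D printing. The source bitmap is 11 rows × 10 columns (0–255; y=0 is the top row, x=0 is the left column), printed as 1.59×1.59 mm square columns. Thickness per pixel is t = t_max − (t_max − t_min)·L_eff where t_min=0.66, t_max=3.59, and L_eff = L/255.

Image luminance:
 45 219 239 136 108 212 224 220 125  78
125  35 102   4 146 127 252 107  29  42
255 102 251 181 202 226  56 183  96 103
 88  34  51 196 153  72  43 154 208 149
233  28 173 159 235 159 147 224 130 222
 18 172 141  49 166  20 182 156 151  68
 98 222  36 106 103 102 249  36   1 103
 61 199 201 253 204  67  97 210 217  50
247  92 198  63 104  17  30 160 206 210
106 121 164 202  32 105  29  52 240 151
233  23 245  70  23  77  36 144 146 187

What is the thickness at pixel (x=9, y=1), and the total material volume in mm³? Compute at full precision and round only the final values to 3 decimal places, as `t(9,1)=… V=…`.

span = t_max - t_min = 3.59 - 0.66 = 2.930
L(9,1) = 42, L_eff = 42/255 = 0.164706
t(9,1) = 3.59 - 2.930·0.164706 = 3.107
Σt over all 11·10 pixels = 5810023/25500 ≈ 227.8440392
V = pitch²·Σt = 1.59²·5810023/25500 = 576.013

t(9,1)=3.107 V=576.013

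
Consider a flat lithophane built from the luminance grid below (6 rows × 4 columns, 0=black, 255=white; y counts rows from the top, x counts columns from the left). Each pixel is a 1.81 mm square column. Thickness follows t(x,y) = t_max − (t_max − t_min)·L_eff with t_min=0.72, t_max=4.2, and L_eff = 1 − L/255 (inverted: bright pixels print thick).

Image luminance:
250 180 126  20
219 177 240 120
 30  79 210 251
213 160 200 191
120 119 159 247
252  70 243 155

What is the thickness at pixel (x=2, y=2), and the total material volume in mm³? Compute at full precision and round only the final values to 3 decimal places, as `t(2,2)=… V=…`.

span = t_max - t_min = 4.2 - 0.72 = 3.480
L(2,2) = 210, L_eff = 1 - 210/255 = 0.176471 (inverted)
t(2,2) = 4.2 - 3.480·0.176471 = 3.586
Σt over all 6·4 pixels = 153619/2125 ≈ 72.2912941
V = pitch²·Σt = 1.81²·153619/2125 = 236.834

t(2,2)=3.586 V=236.834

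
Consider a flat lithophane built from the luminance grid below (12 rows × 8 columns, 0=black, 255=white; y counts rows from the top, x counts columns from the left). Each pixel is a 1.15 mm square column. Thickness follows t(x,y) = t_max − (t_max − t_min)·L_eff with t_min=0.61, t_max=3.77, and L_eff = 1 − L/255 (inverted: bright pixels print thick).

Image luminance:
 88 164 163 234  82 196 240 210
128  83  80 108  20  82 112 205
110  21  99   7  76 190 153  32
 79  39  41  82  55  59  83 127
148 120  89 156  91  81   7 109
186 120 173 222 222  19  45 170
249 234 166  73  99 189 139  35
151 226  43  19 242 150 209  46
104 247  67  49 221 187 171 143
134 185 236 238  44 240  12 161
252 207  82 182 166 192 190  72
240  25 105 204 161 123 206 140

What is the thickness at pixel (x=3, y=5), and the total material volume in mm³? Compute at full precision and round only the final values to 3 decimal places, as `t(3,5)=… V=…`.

span = t_max - t_min = 3.77 - 0.61 = 3.160
L(3,5) = 222, L_eff = 1 - 222/255 = 0.129412 (inverted)
t(3,5) = 3.77 - 3.160·0.129412 = 3.361
Σt over all 12·8 pixels = 1373618/6375 ≈ 215.4694902
V = pitch²·Σt = 1.15²·1373618/6375 = 284.958

t(3,5)=3.361 V=284.958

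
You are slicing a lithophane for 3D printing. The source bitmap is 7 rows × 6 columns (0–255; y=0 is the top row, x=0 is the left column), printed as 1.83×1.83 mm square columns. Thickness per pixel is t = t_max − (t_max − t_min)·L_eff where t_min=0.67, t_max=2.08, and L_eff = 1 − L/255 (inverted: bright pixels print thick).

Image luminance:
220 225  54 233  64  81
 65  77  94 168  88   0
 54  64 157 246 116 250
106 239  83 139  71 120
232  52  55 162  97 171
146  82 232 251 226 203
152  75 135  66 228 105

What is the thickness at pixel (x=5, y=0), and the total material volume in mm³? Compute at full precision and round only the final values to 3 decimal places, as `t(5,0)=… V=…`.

span = t_max - t_min = 2.08 - 0.67 = 1.410
L(5,0) = 81, L_eff = 1 - 81/255 = 0.682353 (inverted)
t(5,0) = 2.08 - 1.410·0.682353 = 1.118
Σt over all 7·6 pixels = 253169/4250 ≈ 59.5691765
V = pitch²·Σt = 1.83²·253169/4250 = 199.491

t(5,0)=1.118 V=199.491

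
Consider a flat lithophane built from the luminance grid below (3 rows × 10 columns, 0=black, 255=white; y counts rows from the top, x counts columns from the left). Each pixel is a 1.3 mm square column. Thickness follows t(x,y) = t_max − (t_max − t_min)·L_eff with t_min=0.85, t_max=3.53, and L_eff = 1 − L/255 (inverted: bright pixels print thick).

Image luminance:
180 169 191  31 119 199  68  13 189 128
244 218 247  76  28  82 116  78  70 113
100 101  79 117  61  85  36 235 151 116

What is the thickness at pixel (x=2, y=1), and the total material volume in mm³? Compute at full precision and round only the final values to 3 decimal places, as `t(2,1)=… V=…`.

t(2,1)=3.446 V=107.747

span = t_max - t_min = 3.53 - 0.85 = 2.680
L(2,1) = 247, L_eff = 1 - 247/255 = 0.031373 (inverted)
t(2,1) = 3.53 - 2.680·0.031373 = 3.446
Σt over all 3·10 pixels = 162577/2550 ≈ 63.7556863
V = pitch²·Σt = 1.3²·162577/2550 = 107.747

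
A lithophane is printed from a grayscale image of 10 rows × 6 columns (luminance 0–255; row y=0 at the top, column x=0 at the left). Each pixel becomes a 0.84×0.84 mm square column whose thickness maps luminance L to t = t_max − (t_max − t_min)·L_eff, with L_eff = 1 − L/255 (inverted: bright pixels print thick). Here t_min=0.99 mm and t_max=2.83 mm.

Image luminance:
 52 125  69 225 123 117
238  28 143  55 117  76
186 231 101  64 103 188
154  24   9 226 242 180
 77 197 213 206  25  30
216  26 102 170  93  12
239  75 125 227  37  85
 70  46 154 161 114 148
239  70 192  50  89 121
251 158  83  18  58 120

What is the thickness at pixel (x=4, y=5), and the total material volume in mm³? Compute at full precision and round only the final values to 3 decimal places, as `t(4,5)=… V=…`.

t(4,5)=1.661 V=79.451

span = t_max - t_min = 2.83 - 0.99 = 1.840
L(4,5) = 93, L_eff = 1 - 93/255 = 0.635294 (inverted)
t(4,5) = 2.83 - 1.840·0.635294 = 1.661
Σt over all 10·6 pixels = 717833/6375 ≈ 112.6012549
V = pitch²·Σt = 0.84²·717833/6375 = 79.451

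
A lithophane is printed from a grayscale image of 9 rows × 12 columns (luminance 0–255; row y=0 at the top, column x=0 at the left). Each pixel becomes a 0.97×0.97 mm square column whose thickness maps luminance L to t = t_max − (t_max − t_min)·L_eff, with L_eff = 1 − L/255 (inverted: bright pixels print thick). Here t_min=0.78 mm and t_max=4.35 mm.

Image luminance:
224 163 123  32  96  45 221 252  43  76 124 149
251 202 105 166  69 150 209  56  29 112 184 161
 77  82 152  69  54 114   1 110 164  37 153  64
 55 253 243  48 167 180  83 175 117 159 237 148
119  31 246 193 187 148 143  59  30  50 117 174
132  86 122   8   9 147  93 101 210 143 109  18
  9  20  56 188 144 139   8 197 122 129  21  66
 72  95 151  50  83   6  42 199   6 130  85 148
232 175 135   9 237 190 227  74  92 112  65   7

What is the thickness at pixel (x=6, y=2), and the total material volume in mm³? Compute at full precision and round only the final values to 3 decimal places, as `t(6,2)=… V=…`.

t(6,2)=0.794 V=244.973

span = t_max - t_min = 4.35 - 0.78 = 3.570
L(6,2) = 1, L_eff = 1 - 1/255 = 0.996078 (inverted)
t(6,2) = 4.35 - 3.570·0.996078 = 0.794
Σt over all 9·12 pixels = 260.36
V = pitch²·Σt = 0.97²·260.36 = 244.973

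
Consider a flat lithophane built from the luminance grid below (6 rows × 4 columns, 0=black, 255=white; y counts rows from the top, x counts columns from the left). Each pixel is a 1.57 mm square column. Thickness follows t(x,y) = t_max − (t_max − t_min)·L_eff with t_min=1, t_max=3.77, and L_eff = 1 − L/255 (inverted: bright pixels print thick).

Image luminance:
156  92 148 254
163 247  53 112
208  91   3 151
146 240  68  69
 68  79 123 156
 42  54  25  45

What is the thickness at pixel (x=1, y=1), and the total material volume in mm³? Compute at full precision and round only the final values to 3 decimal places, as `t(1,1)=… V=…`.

span = t_max - t_min = 3.77 - 1 = 2.770
L(1,1) = 247, L_eff = 1 - 247/255 = 0.031373 (inverted)
t(1,1) = 3.77 - 2.770·0.031373 = 3.683
Σt over all 6·4 pixels = 461887/8500 ≈ 54.3396471
V = pitch²·Σt = 1.57²·461887/8500 = 133.942

t(1,1)=3.683 V=133.942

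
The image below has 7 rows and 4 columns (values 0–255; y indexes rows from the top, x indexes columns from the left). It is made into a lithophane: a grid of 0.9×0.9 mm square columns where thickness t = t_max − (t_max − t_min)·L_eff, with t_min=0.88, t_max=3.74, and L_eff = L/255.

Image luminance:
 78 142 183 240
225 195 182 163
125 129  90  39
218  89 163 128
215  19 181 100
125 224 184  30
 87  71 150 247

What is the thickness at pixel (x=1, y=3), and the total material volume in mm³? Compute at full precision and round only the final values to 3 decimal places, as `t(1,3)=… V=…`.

span = t_max - t_min = 3.74 - 0.88 = 2.860
L(1,3) = 89, L_eff = 89/255 = 0.349020
t(1,3) = 3.74 - 2.860·0.349020 = 2.742
Σt over all 7·4 pixels = 380017/6375 ≈ 59.6105098
V = pitch²·Σt = 0.9²·380017/6375 = 48.285

t(1,3)=2.742 V=48.285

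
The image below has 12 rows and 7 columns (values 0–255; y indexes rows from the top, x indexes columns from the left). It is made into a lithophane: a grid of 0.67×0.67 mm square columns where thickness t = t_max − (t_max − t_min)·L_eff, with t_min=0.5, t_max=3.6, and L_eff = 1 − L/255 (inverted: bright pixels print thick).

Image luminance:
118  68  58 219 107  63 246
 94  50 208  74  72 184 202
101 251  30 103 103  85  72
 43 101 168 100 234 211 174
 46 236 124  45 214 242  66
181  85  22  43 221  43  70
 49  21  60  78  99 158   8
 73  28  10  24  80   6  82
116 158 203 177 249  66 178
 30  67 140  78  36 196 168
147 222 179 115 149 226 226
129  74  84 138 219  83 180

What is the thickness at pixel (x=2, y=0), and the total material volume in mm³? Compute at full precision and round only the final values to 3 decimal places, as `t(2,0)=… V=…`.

t(2,0)=1.205 V=73.350

span = t_max - t_min = 3.6 - 0.5 = 3.100
L(2,0) = 58, L_eff = 1 - 58/255 = 0.772549 (inverted)
t(2,0) = 3.6 - 3.100·0.772549 = 1.205
Σt over all 12·7 pixels = 208333/1275 ≈ 163.3984314
V = pitch²·Σt = 0.67²·208333/1275 = 73.350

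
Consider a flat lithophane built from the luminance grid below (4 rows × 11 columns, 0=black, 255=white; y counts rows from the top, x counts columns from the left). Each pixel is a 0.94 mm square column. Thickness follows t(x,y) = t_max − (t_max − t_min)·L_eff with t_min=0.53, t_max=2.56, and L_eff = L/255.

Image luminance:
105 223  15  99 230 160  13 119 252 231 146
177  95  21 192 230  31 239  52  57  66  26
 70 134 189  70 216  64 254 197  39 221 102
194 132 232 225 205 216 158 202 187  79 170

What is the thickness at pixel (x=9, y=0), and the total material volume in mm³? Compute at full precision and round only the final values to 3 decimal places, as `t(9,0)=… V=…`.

span = t_max - t_min = 2.56 - 0.53 = 2.030
L(9,0) = 231, L_eff = 231/255 = 0.905882
t(9,0) = 2.56 - 2.030·0.905882 = 0.721
Σt over all 4·11 pixels = 317263/5100 ≈ 62.2084314
V = pitch²·Σt = 0.94²·317263/5100 = 54.967

t(9,0)=0.721 V=54.967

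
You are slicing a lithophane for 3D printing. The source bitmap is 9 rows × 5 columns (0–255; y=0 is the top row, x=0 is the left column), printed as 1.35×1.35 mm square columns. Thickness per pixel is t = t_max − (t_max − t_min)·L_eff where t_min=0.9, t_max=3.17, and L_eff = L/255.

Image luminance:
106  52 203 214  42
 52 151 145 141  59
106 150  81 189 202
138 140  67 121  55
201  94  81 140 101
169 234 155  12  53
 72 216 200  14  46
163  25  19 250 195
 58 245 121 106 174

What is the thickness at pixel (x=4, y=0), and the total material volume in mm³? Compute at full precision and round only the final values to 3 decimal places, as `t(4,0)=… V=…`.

span = t_max - t_min = 3.17 - 0.9 = 2.270
L(4,0) = 42, L_eff = 42/255 = 0.164706
t(4,0) = 3.17 - 2.270·0.164706 = 2.796
Σt over all 9·5 pixels = 2375909/25500 ≈ 93.1729020
V = pitch²·Σt = 1.35²·2375909/25500 = 169.808

t(4,0)=2.796 V=169.808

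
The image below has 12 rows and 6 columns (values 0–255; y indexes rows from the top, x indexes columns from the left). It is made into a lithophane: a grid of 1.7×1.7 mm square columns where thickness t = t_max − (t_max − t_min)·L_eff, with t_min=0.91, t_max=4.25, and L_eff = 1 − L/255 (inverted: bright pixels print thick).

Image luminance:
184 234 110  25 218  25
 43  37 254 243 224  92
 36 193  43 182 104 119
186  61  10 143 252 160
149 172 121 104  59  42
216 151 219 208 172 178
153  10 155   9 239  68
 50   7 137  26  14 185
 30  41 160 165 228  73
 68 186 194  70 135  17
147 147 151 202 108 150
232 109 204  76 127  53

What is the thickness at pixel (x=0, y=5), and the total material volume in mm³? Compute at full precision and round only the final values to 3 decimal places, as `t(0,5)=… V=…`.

span = t_max - t_min = 4.25 - 0.91 = 3.340
L(0,5) = 216, L_eff = 1 - 216/255 = 0.152941 (inverted)
t(0,5) = 4.25 - 3.340·0.152941 = 3.739
Σt over all 12·6 pixels = 27697/150 ≈ 184.6466667
V = pitch²·Σt = 1.7²·27697/150 = 533.629

t(0,5)=3.739 V=533.629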